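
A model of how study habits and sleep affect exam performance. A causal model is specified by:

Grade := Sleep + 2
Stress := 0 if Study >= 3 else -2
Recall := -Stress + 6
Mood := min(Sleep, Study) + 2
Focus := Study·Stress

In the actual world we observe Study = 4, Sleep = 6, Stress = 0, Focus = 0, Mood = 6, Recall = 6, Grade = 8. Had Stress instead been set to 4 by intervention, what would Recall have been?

The intervention breaks the incoming arrows to Stress: Stress := 0 if Study >= 3 else -2 no longer applies, and Stress = 4.
Recall = -Stress + 6  [with Stress=4]  = 2

2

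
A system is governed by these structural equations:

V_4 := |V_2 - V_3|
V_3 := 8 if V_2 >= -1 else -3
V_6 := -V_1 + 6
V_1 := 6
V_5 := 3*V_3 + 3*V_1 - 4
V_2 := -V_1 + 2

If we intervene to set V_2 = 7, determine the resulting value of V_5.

38

do(V_2=7) replaces the equation V_2 := -V_1 + 2 with the constant V_2 = 7.
V_3 = 8 if V_2 >= -1 else -3  [with V_2=7]  = 8
V_5 = 3*V_3 + 3*V_1 - 4  [with V_3=8, V_1=6]  = 38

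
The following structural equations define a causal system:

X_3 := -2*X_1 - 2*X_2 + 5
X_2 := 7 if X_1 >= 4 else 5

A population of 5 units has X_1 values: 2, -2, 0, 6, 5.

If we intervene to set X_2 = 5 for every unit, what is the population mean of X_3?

-9.4

do(X_2=5) breaks X_2's dependence on X_1. With X_2=5 fixed, X_3 across the units is -9, -1, -5, -17, -15, mean -9.4.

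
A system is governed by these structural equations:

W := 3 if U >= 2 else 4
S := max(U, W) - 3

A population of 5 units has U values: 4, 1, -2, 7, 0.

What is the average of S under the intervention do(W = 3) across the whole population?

1

The intervention sets W=3 in all 5 units regardless of U. Recomputing S per unit gives 1, 0, 0, 4, 0; average 1.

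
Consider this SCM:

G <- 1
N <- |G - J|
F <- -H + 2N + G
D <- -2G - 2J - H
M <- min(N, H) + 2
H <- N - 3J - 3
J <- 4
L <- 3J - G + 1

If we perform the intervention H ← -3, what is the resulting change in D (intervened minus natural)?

-9

Under do(H=-3), the mechanism H <- N - 3J - 3 is discarded; H is fixed at -3.
D = -2G - 2J - H  [with G=1, J=4, H=-3]  = -7
Without intervention: N = |G - J|  [with G=1, J=4]  = 3; H = N - 3J - 3  [with N=3, J=4]  = -12; D = -2G - 2J - H  [with G=1, J=4, H=-12]  = 2.
Change = -7 − 2 = -9.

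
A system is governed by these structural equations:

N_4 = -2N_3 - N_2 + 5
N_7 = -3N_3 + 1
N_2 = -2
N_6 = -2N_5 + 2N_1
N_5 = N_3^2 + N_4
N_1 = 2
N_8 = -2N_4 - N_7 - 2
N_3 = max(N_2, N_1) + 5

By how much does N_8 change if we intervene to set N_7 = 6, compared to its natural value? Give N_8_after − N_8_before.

do(N_7=6) replaces the equation N_7 = -3N_3 + 1 with the constant N_7 = 6.
N_3 = max(N_2, N_1) + 5  [with N_2=-2, N_1=2]  = 7
N_4 = -2N_3 - N_2 + 5  [with N_3=7, N_2=-2]  = -7
N_8 = -2N_4 - N_7 - 2  [with N_4=-7, N_7=6]  = 6
Without intervention: N_3 = max(N_2, N_1) + 5  [with N_2=-2, N_1=2]  = 7; N_4 = -2N_3 - N_2 + 5  [with N_3=7, N_2=-2]  = -7; N_7 = -3N_3 + 1  [with N_3=7]  = -20; N_8 = -2N_4 - N_7 - 2  [with N_4=-7, N_7=-20]  = 32.
Change = 6 − 32 = -26.

-26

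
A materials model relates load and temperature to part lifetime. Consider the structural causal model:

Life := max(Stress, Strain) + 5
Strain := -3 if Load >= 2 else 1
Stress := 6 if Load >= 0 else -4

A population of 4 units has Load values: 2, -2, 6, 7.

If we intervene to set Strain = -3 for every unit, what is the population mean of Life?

8.75

The intervention sets Strain=-3 in all 4 units regardless of Load. Recomputing Life per unit gives 11, 2, 11, 11; average 8.75.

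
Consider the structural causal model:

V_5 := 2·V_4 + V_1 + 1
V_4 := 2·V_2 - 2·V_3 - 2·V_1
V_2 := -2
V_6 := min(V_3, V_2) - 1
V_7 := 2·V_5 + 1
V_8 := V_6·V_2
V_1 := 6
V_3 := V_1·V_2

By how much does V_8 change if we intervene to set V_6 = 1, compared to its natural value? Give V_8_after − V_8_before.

-28

Intervening sets V_6 = 1 and removes its equation (V_6 := min(V_3, V_2) - 1).
V_8 = V_6·V_2  [with V_6=1, V_2=-2]  = -2
Without intervention: V_3 = V_1·V_2  [with V_1=6, V_2=-2]  = -12; V_6 = min(V_3, V_2) - 1  [with V_3=-12, V_2=-2]  = -13; V_8 = V_6·V_2  [with V_6=-13, V_2=-2]  = 26.
Change = -2 − 26 = -28.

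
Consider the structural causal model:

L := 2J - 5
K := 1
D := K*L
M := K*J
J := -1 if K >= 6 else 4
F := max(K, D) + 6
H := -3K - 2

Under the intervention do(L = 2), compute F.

8

The intervention breaks the incoming arrows to L: L := 2J - 5 no longer applies, and L = 2.
D = K*L  [with K=1, L=2]  = 2
F = max(K, D) + 6  [with K=1, D=2]  = 8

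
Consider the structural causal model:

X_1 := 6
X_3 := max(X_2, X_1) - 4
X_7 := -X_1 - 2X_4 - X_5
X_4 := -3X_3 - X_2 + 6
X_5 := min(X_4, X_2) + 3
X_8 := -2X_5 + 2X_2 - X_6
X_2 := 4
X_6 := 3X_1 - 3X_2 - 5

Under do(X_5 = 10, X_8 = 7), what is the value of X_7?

-8

Setting X_5 = 10, X_8 = 7 by intervention discards those variables' equations.
X_3 = max(X_2, X_1) - 4  [with X_2=4, X_1=6]  = 2
X_4 = -3X_3 - X_2 + 6  [with X_3=2, X_2=4]  = -4
X_7 = -X_1 - 2X_4 - X_5  [with X_1=6, X_4=-4, X_5=10]  = -8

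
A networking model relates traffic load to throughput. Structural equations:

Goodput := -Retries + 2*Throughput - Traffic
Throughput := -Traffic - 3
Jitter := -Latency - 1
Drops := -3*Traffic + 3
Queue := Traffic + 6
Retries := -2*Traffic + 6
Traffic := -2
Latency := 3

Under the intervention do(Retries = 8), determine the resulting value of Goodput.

-8

do(Retries=8) replaces the equation Retries := -2*Traffic + 6 with the constant Retries = 8.
Throughput = -Traffic - 3  [with Traffic=-2]  = -1
Goodput = -Retries + 2*Throughput - Traffic  [with Retries=8, Throughput=-1, Traffic=-2]  = -8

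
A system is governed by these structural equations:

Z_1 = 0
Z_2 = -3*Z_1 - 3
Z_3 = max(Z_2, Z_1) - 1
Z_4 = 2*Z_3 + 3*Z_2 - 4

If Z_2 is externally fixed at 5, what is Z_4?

Under do(Z_2=5), the mechanism Z_2 = -3*Z_1 - 3 is discarded; Z_2 is fixed at 5.
Z_3 = max(Z_2, Z_1) - 1  [with Z_2=5, Z_1=0]  = 4
Z_4 = 2*Z_3 + 3*Z_2 - 4  [with Z_3=4, Z_2=5]  = 19

19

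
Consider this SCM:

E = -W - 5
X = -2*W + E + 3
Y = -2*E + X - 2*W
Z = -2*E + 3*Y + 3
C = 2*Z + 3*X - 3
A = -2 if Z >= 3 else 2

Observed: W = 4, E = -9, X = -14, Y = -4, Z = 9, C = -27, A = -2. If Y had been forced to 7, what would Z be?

Intervening sets Y = 7 and removes its equation (Y = -2*E + X - 2*W).
E = -W - 5  [with W=4]  = -9
Z = -2*E + 3*Y + 3  [with E=-9, Y=7]  = 42

42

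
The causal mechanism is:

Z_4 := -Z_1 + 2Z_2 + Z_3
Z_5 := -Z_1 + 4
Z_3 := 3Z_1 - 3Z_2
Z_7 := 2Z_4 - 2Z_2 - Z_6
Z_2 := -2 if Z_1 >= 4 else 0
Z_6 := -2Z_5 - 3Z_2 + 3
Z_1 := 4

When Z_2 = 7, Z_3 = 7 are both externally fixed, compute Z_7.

38

Under do(Z_2 = 7, Z_3 = 7), each intervened variable's structural equation is replaced by its fixed value.
Z_4 = -Z_1 + 2Z_2 + Z_3  [with Z_1=4, Z_2=7, Z_3=7]  = 17
Z_5 = -Z_1 + 4  [with Z_1=4]  = 0
Z_6 = -2Z_5 - 3Z_2 + 3  [with Z_5=0, Z_2=7]  = -18
Z_7 = 2Z_4 - 2Z_2 - Z_6  [with Z_4=17, Z_2=7, Z_6=-18]  = 38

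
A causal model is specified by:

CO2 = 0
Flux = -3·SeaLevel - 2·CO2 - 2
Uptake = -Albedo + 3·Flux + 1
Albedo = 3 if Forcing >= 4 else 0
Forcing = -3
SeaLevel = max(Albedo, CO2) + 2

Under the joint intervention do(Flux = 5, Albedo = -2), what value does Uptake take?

18

The joint intervention fixes Flux = 5, Albedo = -2, removing each variable's own equation.
Uptake = -Albedo + 3·Flux + 1  [with Albedo=-2, Flux=5]  = 18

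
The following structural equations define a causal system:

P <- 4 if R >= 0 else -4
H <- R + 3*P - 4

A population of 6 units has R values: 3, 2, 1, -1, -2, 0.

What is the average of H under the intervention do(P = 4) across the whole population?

8.5

do(P=4) breaks P's dependence on R. With P=4 fixed, H across the units is 11, 10, 9, 7, 6, 8, mean 8.5.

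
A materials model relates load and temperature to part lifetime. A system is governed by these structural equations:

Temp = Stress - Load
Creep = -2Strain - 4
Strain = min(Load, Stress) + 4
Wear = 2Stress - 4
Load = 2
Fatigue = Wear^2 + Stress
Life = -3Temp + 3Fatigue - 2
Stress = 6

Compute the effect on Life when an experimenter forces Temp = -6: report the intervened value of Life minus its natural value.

30

do(Temp=-6) replaces the equation Temp = Stress - Load with the constant Temp = -6.
Wear = 2Stress - 4  [with Stress=6]  = 8
Fatigue = Wear^2 + Stress  [with Wear=8, Stress=6]  = 70
Life = -3Temp + 3Fatigue - 2  [with Temp=-6, Fatigue=70]  = 226
Without intervention: Temp = Stress - Load  [with Stress=6, Load=2]  = 4; Wear = 2Stress - 4  [with Stress=6]  = 8; Fatigue = Wear^2 + Stress  [with Wear=8, Stress=6]  = 70; Life = -3Temp + 3Fatigue - 2  [with Temp=4, Fatigue=70]  = 196.
Change = 226 − 196 = 30.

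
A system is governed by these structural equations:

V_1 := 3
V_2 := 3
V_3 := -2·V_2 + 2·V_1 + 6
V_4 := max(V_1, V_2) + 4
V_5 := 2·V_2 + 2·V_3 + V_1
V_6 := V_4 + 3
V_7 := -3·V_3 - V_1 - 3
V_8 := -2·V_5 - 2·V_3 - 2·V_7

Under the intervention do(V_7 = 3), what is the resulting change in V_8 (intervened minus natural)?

-54

do(V_7=3) replaces the equation V_7 := -3·V_3 - V_1 - 3 with the constant V_7 = 3.
V_3 = -2·V_2 + 2·V_1 + 6  [with V_2=3, V_1=3]  = 6
V_5 = 2·V_2 + 2·V_3 + V_1  [with V_2=3, V_3=6, V_1=3]  = 21
V_8 = -2·V_5 - 2·V_3 - 2·V_7  [with V_5=21, V_3=6, V_7=3]  = -60
Without intervention: V_3 = -2·V_2 + 2·V_1 + 6  [with V_2=3, V_1=3]  = 6; V_5 = 2·V_2 + 2·V_3 + V_1  [with V_2=3, V_3=6, V_1=3]  = 21; V_7 = -3·V_3 - V_1 - 3  [with V_3=6, V_1=3]  = -24; V_8 = -2·V_5 - 2·V_3 - 2·V_7  [with V_5=21, V_3=6, V_7=-24]  = -6.
Change = -60 − (-6) = -54.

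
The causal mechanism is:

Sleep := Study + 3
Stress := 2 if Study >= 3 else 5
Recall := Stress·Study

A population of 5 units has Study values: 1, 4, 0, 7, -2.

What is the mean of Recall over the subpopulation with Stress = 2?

11

Observing Stress=2 restricts to units where Stress's equation naturally yields 2: Study ∈ {4, 7}. In that subpopulation Recall = 8, 14, mean 11.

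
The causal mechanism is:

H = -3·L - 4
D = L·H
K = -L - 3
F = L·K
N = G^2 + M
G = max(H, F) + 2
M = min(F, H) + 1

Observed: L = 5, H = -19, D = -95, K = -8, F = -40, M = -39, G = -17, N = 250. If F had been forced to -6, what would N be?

do(F=-6) replaces the equation F = L·K with the constant F = -6.
H = -3·L - 4  [with L=5]  = -19
M = min(F, H) + 1  [with F=-6, H=-19]  = -18
G = max(H, F) + 2  [with H=-19, F=-6]  = -4
N = G^2 + M  [with G=-4, M=-18]  = -2

-2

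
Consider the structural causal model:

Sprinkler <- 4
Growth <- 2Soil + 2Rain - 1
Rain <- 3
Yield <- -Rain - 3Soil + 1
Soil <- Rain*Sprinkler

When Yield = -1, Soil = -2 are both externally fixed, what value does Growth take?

Under do(Yield = -1, Soil = -2), each intervened variable's structural equation is replaced by its fixed value.
Growth = 2Soil + 2Rain - 1  [with Soil=-2, Rain=3]  = 1

1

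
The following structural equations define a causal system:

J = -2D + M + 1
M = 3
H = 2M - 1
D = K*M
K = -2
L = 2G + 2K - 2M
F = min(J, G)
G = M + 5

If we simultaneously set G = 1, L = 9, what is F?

Setting G = 1, L = 9 by intervention discards those variables' equations.
D = K*M  [with K=-2, M=3]  = -6
J = -2D + M + 1  [with D=-6, M=3]  = 16
F = min(J, G)  [with J=16, G=1]  = 1

1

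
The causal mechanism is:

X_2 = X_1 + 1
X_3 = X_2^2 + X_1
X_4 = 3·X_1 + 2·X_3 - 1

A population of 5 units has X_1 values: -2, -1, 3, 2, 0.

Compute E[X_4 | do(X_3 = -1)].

do(X_3=-1) breaks X_3's dependence on X_1. With X_3=-1 fixed, X_4 across the units is -9, -6, 6, 3, -3, mean -1.8.

-1.8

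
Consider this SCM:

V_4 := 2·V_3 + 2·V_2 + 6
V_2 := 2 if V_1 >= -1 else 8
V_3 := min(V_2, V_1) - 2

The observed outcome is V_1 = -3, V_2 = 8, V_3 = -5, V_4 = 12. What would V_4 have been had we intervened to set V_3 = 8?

38

The intervention breaks the incoming arrows to V_3: V_3 := min(V_2, V_1) - 2 no longer applies, and V_3 = 8.
V_2 = 2 if V_1 >= -1 else 8  [with V_1=-3]  = 8
V_4 = 2·V_3 + 2·V_2 + 6  [with V_3=8, V_2=8]  = 38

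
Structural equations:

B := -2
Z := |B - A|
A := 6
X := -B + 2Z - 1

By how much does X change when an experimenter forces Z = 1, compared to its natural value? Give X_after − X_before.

-14

The intervention breaks the incoming arrows to Z: Z := |B - A| no longer applies, and Z = 1.
X = -B + 2Z - 1  [with B=-2, Z=1]  = 3
Without intervention: Z = |B - A|  [with B=-2, A=6]  = 8; X = -B + 2Z - 1  [with B=-2, Z=8]  = 17.
Change = 3 − 17 = -14.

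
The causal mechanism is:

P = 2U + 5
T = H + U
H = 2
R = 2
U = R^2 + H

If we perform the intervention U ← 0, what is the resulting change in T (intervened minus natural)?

do(U=0) replaces the equation U = R^2 + H with the constant U = 0.
T = H + U  [with H=2, U=0]  = 2
Without intervention: U = R^2 + H  [with R=2, H=2]  = 6; T = H + U  [with H=2, U=6]  = 8.
Change = 2 − 8 = -6.

-6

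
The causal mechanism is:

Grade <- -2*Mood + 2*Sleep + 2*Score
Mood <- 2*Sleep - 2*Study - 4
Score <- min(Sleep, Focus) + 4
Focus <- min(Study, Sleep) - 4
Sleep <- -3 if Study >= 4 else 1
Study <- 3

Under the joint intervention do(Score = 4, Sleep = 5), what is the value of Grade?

18

The joint intervention fixes Score = 4, Sleep = 5, removing each variable's own equation.
Mood = 2*Sleep - 2*Study - 4  [with Sleep=5, Study=3]  = 0
Grade = -2*Mood + 2*Sleep + 2*Score  [with Mood=0, Sleep=5, Score=4]  = 18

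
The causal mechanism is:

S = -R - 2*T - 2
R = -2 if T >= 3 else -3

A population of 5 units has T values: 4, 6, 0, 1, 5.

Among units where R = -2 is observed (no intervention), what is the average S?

Conditioning on R=-2 selects the 3 unit(s) with T ∈ {4, 6, 5}. Their S values: -8, -12, -10. Mean = -10.

-10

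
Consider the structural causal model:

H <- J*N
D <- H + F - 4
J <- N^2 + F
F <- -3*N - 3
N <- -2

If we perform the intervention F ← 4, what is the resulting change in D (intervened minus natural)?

do(F=4) replaces the equation F <- -3*N - 3 with the constant F = 4.
J = N^2 + F  [with N=-2, F=4]  = 8
H = J*N  [with J=8, N=-2]  = -16
D = H + F - 4  [with H=-16, F=4]  = -16
Without intervention: F = -3*N - 3  [with N=-2]  = 3; J = N^2 + F  [with N=-2, F=3]  = 7; H = J*N  [with J=7, N=-2]  = -14; D = H + F - 4  [with H=-14, F=3]  = -15.
Change = -16 − (-15) = -1.

-1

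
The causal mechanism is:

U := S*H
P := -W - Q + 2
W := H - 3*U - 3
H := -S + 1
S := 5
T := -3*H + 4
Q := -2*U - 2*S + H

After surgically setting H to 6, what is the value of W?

do(H=6) replaces the equation H := -S + 1 with the constant H = 6.
U = S*H  [with S=5, H=6]  = 30
W = H - 3*U - 3  [with H=6, U=30]  = -87

-87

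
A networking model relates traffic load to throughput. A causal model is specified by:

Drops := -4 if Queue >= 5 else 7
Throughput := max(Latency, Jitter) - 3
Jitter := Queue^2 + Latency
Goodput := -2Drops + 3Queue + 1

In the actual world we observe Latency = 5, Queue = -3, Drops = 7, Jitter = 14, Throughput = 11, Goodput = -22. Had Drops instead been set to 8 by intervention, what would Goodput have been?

-24

The intervention breaks the incoming arrows to Drops: Drops := -4 if Queue >= 5 else 7 no longer applies, and Drops = 8.
Goodput = -2Drops + 3Queue + 1  [with Drops=8, Queue=-3]  = -24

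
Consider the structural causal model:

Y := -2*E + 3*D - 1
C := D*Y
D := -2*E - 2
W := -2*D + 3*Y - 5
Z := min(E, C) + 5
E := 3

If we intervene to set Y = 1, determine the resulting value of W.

The intervention breaks the incoming arrows to Y: Y := -2*E + 3*D - 1 no longer applies, and Y = 1.
D = -2*E - 2  [with E=3]  = -8
W = -2*D + 3*Y - 5  [with D=-8, Y=1]  = 14

14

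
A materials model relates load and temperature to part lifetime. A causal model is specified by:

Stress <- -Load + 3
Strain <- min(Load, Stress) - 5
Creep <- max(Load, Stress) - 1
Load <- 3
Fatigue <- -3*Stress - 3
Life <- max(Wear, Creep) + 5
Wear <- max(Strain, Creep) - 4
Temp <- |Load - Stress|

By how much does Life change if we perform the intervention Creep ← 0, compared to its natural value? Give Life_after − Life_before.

-2

do(Creep=0) replaces the equation Creep <- max(Load, Stress) - 1 with the constant Creep = 0.
Stress = -Load + 3  [with Load=3]  = 0
Strain = min(Load, Stress) - 5  [with Load=3, Stress=0]  = -5
Wear = max(Strain, Creep) - 4  [with Strain=-5, Creep=0]  = -4
Life = max(Wear, Creep) + 5  [with Wear=-4, Creep=0]  = 5
Without intervention: Stress = -Load + 3  [with Load=3]  = 0; Strain = min(Load, Stress) - 5  [with Load=3, Stress=0]  = -5; Creep = max(Load, Stress) - 1  [with Load=3, Stress=0]  = 2; Wear = max(Strain, Creep) - 4  [with Strain=-5, Creep=2]  = -2; Life = max(Wear, Creep) + 5  [with Wear=-2, Creep=2]  = 7.
Change = 5 − 7 = -2.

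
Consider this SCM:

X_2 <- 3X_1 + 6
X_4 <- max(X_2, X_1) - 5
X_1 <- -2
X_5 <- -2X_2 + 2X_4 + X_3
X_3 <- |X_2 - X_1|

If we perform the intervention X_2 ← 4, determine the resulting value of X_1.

Under do(X_2=4), the mechanism X_2 <- 3X_1 + 6 is discarded; X_2 is fixed at 4.
X_1 is not downstream of the intervention, so its value is determined by the original equations.

-2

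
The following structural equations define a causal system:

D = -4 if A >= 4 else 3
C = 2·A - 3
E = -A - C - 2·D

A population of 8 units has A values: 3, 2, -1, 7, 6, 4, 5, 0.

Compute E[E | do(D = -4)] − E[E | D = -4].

The intervention sets D=-4 in all 8 units regardless of A. Recomputing E per unit gives 2, 5, 14, -10, -7, -1, -4, 11; average 1.25.
E[E|D=-4] averages over only the 4 units with D=-4 (A = 7, 6, 4, 5): E = -10, -7, -1, -4, mean -5.5.
Difference = 1.25 − (-5.5) = 6.75.

6.75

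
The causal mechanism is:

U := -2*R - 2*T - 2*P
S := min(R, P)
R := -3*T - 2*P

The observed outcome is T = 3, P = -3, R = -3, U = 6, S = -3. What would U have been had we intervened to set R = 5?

-10

The intervention breaks the incoming arrows to R: R := -3*T - 2*P no longer applies, and R = 5.
U = -2*R - 2*T - 2*P  [with R=5, T=3, P=-3]  = -10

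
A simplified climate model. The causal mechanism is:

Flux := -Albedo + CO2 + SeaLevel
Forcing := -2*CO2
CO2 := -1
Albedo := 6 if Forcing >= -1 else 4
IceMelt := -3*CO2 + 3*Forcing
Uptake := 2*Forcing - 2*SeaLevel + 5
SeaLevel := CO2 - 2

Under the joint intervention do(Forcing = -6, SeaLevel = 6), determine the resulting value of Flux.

1

Setting Forcing = -6, SeaLevel = 6 by intervention discards those variables' equations.
Albedo = 6 if Forcing >= -1 else 4  [with Forcing=-6]  = 4
Flux = -Albedo + CO2 + SeaLevel  [with Albedo=4, CO2=-1, SeaLevel=6]  = 1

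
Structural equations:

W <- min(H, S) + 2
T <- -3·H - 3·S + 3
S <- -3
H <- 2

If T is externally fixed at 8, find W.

The intervention breaks the incoming arrows to T: T <- -3·H - 3·S + 3 no longer applies, and T = 8.
W is not downstream of the intervention, so its value is determined by the original equations.
W = min(H, S) + 2  [with H=2, S=-3]  = -1

-1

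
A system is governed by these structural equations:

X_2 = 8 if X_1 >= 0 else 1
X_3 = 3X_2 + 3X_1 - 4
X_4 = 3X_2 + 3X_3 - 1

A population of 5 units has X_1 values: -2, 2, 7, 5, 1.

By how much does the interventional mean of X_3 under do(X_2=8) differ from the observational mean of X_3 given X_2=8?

The intervention sets X_2=8 in all 5 units regardless of X_1. Recomputing X_3 per unit gives 14, 26, 41, 35, 23; average 27.8.
E[X_3|X_2=8] averages over only the 4 units with X_2=8 (X_1 = 2, 7, 5, 1): X_3 = 26, 41, 35, 23, mean 31.25.
Difference = 27.8 − 31.25 = -3.45.

-3.45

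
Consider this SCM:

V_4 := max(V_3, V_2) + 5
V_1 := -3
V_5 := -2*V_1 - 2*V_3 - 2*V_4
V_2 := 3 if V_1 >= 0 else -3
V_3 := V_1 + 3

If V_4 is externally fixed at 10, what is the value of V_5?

Intervening sets V_4 = 10 and removes its equation (V_4 := max(V_3, V_2) + 5).
V_3 = V_1 + 3  [with V_1=-3]  = 0
V_5 = -2*V_1 - 2*V_3 - 2*V_4  [with V_1=-3, V_3=0, V_4=10]  = -14

-14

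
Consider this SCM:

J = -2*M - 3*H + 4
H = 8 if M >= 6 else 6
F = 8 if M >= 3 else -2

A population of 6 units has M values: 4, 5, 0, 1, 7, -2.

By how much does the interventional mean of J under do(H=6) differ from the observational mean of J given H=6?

-1.8

do(H=6) breaks H's dependence on M. With H=6 fixed, J across the units is -22, -24, -14, -16, -28, -10, mean -19.
E[J|H=6] averages over only the 5 units with H=6 (M = 4, 5, 0, 1, -2): J = -22, -24, -14, -16, -10, mean -17.2.
Difference = -19 − (-17.2) = -1.8.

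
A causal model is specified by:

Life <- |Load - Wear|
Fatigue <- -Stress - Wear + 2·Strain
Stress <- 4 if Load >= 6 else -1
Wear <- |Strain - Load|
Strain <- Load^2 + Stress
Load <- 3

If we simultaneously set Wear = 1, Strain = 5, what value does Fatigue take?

The joint intervention fixes Wear = 1, Strain = 5, removing each variable's own equation.
Stress = 4 if Load >= 6 else -1  [with Load=3]  = -1
Fatigue = -Stress - Wear + 2·Strain  [with Stress=-1, Wear=1, Strain=5]  = 10

10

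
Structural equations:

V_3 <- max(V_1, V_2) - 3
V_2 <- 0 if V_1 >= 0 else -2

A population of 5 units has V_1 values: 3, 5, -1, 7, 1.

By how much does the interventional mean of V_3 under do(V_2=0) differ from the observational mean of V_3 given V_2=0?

-0.8

Under do(V_2=0), V_2's equation is replaced by V_2=0 for every unit. Per-unit V_3: 0, 2, -3, 4, -2. Mean = 0.2.
Conditioning on V_2=0 selects the 4 unit(s) with V_1 ∈ {3, 5, 7, 1}. Their V_3 values: 0, 2, 4, -2. Mean = 1.
Difference = 0.2 − 1 = -0.8.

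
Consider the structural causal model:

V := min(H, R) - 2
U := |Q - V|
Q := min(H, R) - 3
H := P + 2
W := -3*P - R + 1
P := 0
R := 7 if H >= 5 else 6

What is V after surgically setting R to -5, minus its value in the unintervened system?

-7

The intervention breaks the incoming arrows to R: R := 7 if H >= 5 else 6 no longer applies, and R = -5.
H = P + 2  [with P=0]  = 2
V = min(H, R) - 2  [with H=2, R=-5]  = -7
Without intervention: H = P + 2  [with P=0]  = 2; R = 7 if H >= 5 else 6  [with H=2]  = 6; V = min(H, R) - 2  [with H=2, R=6]  = 0.
Change = -7 − 0 = -7.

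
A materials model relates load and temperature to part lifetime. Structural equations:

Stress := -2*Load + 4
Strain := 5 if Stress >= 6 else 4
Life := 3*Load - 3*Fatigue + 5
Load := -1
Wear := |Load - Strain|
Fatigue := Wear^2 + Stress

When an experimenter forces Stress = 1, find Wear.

5

Under do(Stress=1), the mechanism Stress := -2*Load + 4 is discarded; Stress is fixed at 1.
Strain = 5 if Stress >= 6 else 4  [with Stress=1]  = 4
Wear = |Load - Strain|  [with Load=-1, Strain=4]  = 5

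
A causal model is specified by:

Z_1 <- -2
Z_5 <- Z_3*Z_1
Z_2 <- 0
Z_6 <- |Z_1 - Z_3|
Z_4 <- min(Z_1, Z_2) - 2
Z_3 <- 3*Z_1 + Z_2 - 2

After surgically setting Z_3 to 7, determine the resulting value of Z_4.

-4

The intervention breaks the incoming arrows to Z_3: Z_3 <- 3*Z_1 + Z_2 - 2 no longer applies, and Z_3 = 7.
Z_4 is not downstream of the intervention, so its value is determined by the original equations.
Z_4 = min(Z_1, Z_2) - 2  [with Z_1=-2, Z_2=0]  = -4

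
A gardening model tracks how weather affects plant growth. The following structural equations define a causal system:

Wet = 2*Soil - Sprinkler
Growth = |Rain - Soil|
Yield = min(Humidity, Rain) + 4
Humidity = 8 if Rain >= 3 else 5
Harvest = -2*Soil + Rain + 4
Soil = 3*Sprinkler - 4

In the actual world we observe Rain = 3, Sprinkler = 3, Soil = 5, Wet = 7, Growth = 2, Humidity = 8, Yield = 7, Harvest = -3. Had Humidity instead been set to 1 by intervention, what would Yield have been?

Intervening sets Humidity = 1 and removes its equation (Humidity = 8 if Rain >= 3 else 5).
Yield = min(Humidity, Rain) + 4  [with Humidity=1, Rain=3]  = 5

5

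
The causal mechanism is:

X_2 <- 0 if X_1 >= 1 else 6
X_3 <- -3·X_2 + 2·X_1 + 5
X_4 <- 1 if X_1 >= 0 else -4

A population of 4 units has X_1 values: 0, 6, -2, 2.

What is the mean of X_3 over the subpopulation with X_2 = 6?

Observing X_2=6 restricts to units where X_2's equation naturally yields 6: X_1 ∈ {0, -2}. In that subpopulation X_3 = -13, -17, mean -15.

-15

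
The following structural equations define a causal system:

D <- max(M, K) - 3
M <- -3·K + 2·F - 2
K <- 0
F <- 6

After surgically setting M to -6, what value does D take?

The intervention breaks the incoming arrows to M: M <- -3·K + 2·F - 2 no longer applies, and M = -6.
D = max(M, K) - 3  [with M=-6, K=0]  = -3

-3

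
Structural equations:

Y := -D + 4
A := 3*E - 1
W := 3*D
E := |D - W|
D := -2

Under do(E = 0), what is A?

The intervention breaks the incoming arrows to E: E := |D - W| no longer applies, and E = 0.
A = 3*E - 1  [with E=0]  = -1

-1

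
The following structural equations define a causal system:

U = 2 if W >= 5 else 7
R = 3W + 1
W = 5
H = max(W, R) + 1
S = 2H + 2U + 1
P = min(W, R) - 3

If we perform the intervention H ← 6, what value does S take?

17

do(H=6) replaces the equation H = max(W, R) + 1 with the constant H = 6.
U = 2 if W >= 5 else 7  [with W=5]  = 2
S = 2H + 2U + 1  [with H=6, U=2]  = 17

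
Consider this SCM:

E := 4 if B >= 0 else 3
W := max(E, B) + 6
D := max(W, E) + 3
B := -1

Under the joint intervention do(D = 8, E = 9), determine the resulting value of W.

15

Setting D = 8, E = 9 by intervention discards those variables' equations.
W = max(E, B) + 6  [with E=9, B=-1]  = 15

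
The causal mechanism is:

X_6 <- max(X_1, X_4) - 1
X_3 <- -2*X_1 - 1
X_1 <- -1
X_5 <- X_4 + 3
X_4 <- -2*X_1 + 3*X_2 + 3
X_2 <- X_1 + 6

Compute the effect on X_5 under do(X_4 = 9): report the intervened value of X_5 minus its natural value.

Intervening sets X_4 = 9 and removes its equation (X_4 <- -2*X_1 + 3*X_2 + 3).
X_5 = X_4 + 3  [with X_4=9]  = 12
Without intervention: X_2 = X_1 + 6  [with X_1=-1]  = 5; X_4 = -2*X_1 + 3*X_2 + 3  [with X_1=-1, X_2=5]  = 20; X_5 = X_4 + 3  [with X_4=20]  = 23.
Change = 12 − 23 = -11.

-11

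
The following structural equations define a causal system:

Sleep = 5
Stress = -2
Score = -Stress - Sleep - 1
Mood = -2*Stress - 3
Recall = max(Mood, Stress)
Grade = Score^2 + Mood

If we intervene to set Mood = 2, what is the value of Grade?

18

Under do(Mood=2), the mechanism Mood = -2*Stress - 3 is discarded; Mood is fixed at 2.
Score = -Stress - Sleep - 1  [with Stress=-2, Sleep=5]  = -4
Grade = Score^2 + Mood  [with Score=-4, Mood=2]  = 18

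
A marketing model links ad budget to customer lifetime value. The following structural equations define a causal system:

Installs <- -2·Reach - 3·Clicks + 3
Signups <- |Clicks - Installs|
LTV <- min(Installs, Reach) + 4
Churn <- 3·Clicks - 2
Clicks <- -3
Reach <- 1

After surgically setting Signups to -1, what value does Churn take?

Intervening sets Signups = -1 and removes its equation (Signups <- |Clicks - Installs|).
No directed path runs from Signups to Churn, so Churn keeps its natural value.
Churn = 3·Clicks - 2  [with Clicks=-3]  = -11

-11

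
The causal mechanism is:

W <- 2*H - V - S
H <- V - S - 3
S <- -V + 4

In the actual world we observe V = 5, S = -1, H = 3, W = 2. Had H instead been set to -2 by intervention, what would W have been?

-8

The intervention breaks the incoming arrows to H: H <- V - S - 3 no longer applies, and H = -2.
S = -V + 4  [with V=5]  = -1
W = 2*H - V - S  [with H=-2, V=5, S=-1]  = -8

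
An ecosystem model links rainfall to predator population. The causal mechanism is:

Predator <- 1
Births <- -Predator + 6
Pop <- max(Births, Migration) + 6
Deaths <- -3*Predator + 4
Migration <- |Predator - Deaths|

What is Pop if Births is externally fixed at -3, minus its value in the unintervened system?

do(Births=-3) replaces the equation Births <- -Predator + 6 with the constant Births = -3.
Deaths = -3*Predator + 4  [with Predator=1]  = 1
Migration = |Predator - Deaths|  [with Predator=1, Deaths=1]  = 0
Pop = max(Births, Migration) + 6  [with Births=-3, Migration=0]  = 6
Without intervention: Births = -Predator + 6  [with Predator=1]  = 5; Deaths = -3*Predator + 4  [with Predator=1]  = 1; Migration = |Predator - Deaths|  [with Predator=1, Deaths=1]  = 0; Pop = max(Births, Migration) + 6  [with Births=5, Migration=0]  = 11.
Change = 6 − 11 = -5.

-5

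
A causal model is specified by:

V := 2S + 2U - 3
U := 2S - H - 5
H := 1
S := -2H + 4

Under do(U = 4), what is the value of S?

2

Under do(U=4), the mechanism U := 2S - H - 5 is discarded; U is fixed at 4.
Since S is not a descendant of the intervened variable, it is unaffected.
S = -2H + 4  [with H=1]  = 2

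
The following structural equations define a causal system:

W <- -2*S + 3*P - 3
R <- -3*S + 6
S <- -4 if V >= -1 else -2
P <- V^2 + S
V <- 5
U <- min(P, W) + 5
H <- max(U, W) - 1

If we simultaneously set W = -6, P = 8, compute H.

The joint intervention fixes W = -6, P = 8, removing each variable's own equation.
U = min(P, W) + 5  [with P=8, W=-6]  = -1
H = max(U, W) - 1  [with U=-1, W=-6]  = -2

-2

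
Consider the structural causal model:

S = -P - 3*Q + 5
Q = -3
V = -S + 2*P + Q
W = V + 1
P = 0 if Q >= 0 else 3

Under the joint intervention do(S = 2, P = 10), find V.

15

The joint intervention fixes S = 2, P = 10, removing each variable's own equation.
V = -S + 2*P + Q  [with S=2, P=10, Q=-3]  = 15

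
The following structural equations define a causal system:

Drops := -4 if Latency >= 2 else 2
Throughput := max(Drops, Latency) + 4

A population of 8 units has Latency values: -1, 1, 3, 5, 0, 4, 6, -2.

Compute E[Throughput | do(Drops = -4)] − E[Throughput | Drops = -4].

do(Drops=-4) breaks Drops's dependence on Latency. With Drops=-4 fixed, Throughput across the units is 3, 5, 7, 9, 4, 8, 10, 2, mean 6.
Observing Drops=-4 restricts to units where Drops's equation naturally yields -4: Latency ∈ {3, 5, 4, 6}. In that subpopulation Throughput = 7, 9, 8, 10, mean 8.5.
Difference = 6 − 8.5 = -2.5.

-2.5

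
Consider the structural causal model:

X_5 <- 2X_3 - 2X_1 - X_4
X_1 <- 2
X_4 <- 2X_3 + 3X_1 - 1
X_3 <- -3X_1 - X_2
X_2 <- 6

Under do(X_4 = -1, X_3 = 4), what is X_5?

The joint intervention fixes X_4 = -1, X_3 = 4, removing each variable's own equation.
X_5 = 2X_3 - 2X_1 - X_4  [with X_3=4, X_1=2, X_4=-1]  = 5

5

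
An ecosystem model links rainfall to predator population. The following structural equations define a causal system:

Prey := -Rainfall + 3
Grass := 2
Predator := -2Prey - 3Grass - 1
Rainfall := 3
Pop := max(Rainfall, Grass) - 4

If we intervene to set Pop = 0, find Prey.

do(Pop=0) replaces the equation Pop := max(Rainfall, Grass) - 4 with the constant Pop = 0.
Prey is not downstream of the intervention, so its value is determined by the original equations.
Prey = -Rainfall + 3  [with Rainfall=3]  = 0

0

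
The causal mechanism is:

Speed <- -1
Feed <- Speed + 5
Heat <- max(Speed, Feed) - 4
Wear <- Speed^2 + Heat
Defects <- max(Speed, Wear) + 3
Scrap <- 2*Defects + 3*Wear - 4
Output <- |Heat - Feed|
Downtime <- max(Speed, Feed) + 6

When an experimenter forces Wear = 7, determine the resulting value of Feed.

The intervention breaks the incoming arrows to Wear: Wear <- Speed^2 + Heat no longer applies, and Wear = 7.
Since Feed is not a descendant of the intervened variable, it is unaffected.
Feed = Speed + 5  [with Speed=-1]  = 4

4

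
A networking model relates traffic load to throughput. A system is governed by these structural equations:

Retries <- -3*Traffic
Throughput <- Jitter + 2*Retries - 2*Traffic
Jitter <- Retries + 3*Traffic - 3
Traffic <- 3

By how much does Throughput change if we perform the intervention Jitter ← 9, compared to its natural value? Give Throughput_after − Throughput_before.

The intervention breaks the incoming arrows to Jitter: Jitter <- Retries + 3*Traffic - 3 no longer applies, and Jitter = 9.
Retries = -3*Traffic  [with Traffic=3]  = -9
Throughput = Jitter + 2*Retries - 2*Traffic  [with Jitter=9, Retries=-9, Traffic=3]  = -15
Without intervention: Retries = -3*Traffic  [with Traffic=3]  = -9; Jitter = Retries + 3*Traffic - 3  [with Retries=-9, Traffic=3]  = -3; Throughput = Jitter + 2*Retries - 2*Traffic  [with Jitter=-3, Retries=-9, Traffic=3]  = -27.
Change = -15 − (-27) = 12.

12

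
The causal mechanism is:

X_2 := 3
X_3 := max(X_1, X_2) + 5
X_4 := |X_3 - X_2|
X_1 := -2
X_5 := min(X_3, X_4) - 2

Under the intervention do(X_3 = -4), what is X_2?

Under do(X_3=-4), the mechanism X_3 := max(X_1, X_2) + 5 is discarded; X_3 is fixed at -4.
Since X_2 is not a descendant of the intervened variable, it is unaffected.

3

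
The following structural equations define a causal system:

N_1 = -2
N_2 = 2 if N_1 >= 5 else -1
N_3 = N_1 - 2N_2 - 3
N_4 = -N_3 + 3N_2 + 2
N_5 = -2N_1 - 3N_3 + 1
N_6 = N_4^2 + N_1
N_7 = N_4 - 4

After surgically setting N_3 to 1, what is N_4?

The intervention breaks the incoming arrows to N_3: N_3 = N_1 - 2N_2 - 3 no longer applies, and N_3 = 1.
N_2 = 2 if N_1 >= 5 else -1  [with N_1=-2]  = -1
N_4 = -N_3 + 3N_2 + 2  [with N_3=1, N_2=-1]  = -2

-2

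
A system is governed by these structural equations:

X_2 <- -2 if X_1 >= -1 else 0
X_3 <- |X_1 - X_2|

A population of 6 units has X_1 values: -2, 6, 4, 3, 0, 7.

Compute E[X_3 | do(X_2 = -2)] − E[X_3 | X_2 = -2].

Under do(X_2=-2), X_2's equation is replaced by X_2=-2 for every unit. Per-unit X_3: 0, 8, 6, 5, 2, 9. Mean = 5.
Conditioning on X_2=-2 selects the 5 unit(s) with X_1 ∈ {6, 4, 3, 0, 7}. Their X_3 values: 8, 6, 5, 2, 9. Mean = 6.
Difference = 5 − 6 = -1.

-1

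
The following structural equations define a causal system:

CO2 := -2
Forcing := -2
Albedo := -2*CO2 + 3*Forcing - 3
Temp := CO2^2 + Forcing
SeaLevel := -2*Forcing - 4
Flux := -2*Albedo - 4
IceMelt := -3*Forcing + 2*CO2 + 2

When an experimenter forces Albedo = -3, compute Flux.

2

Under do(Albedo=-3), the mechanism Albedo := -2*CO2 + 3*Forcing - 3 is discarded; Albedo is fixed at -3.
Flux = -2*Albedo - 4  [with Albedo=-3]  = 2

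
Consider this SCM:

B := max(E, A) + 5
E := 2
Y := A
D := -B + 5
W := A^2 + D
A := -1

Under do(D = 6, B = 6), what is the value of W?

7

The joint intervention fixes D = 6, B = 6, removing each variable's own equation.
W = A^2 + D  [with A=-1, D=6]  = 7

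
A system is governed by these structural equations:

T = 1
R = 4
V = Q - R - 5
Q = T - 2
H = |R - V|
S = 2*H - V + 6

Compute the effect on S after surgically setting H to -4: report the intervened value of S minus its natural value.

The intervention breaks the incoming arrows to H: H = |R - V| no longer applies, and H = -4.
Q = T - 2  [with T=1]  = -1
V = Q - R - 5  [with Q=-1, R=4]  = -10
S = 2*H - V + 6  [with H=-4, V=-10]  = 8
Without intervention: Q = T - 2  [with T=1]  = -1; V = Q - R - 5  [with Q=-1, R=4]  = -10; H = |R - V|  [with R=4, V=-10]  = 14; S = 2*H - V + 6  [with H=14, V=-10]  = 44.
Change = 8 − 44 = -36.

-36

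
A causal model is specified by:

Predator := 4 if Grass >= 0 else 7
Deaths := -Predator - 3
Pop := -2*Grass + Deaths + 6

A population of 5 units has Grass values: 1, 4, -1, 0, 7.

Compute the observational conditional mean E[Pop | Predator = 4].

-7

E[Pop|Predator=4] averages over only the 4 units with Predator=4 (Grass = 1, 4, 0, 7): Pop = -3, -9, -1, -15, mean -7.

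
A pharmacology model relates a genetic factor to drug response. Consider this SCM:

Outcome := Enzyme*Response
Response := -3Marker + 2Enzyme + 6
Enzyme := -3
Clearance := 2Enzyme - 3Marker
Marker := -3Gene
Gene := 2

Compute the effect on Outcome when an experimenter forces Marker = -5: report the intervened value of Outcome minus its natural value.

9

The intervention breaks the incoming arrows to Marker: Marker := -3Gene no longer applies, and Marker = -5.
Response = -3Marker + 2Enzyme + 6  [with Marker=-5, Enzyme=-3]  = 15
Outcome = Enzyme*Response  [with Enzyme=-3, Response=15]  = -45
Without intervention: Marker = -3Gene  [with Gene=2]  = -6; Response = -3Marker + 2Enzyme + 6  [with Marker=-6, Enzyme=-3]  = 18; Outcome = Enzyme*Response  [with Enzyme=-3, Response=18]  = -54.
Change = -45 − (-54) = 9.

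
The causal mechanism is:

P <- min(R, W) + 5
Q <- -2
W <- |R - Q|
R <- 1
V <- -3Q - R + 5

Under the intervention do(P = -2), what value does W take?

do(P=-2) replaces the equation P <- min(R, W) + 5 with the constant P = -2.
W is not downstream of the intervention, so its value is determined by the original equations.
W = |R - Q|  [with R=1, Q=-2]  = 3

3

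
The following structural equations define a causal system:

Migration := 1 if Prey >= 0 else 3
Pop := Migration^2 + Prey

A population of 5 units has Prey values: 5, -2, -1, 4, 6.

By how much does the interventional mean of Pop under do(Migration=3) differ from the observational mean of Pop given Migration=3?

3.9

The intervention sets Migration=3 in all 5 units regardless of Prey. Recomputing Pop per unit gives 14, 7, 8, 13, 15; average 11.4.
E[Pop|Migration=3] averages over only the 2 units with Migration=3 (Prey = -2, -1): Pop = 7, 8, mean 7.5.
Difference = 11.4 − 7.5 = 3.9.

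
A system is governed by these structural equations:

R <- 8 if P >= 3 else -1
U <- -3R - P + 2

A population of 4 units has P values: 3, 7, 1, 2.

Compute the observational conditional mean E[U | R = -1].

E[U|R=-1] averages over only the 2 units with R=-1 (P = 1, 2): U = 4, 3, mean 3.5.

3.5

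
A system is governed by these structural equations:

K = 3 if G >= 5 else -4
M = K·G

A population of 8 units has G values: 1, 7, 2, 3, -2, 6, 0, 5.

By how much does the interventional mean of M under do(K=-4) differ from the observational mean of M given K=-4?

The intervention sets K=-4 in all 8 units regardless of G. Recomputing M per unit gives -4, -28, -8, -12, 8, -24, 0, -20; average -11.
Conditioning on K=-4 selects the 5 unit(s) with G ∈ {1, 2, 3, -2, 0}. Their M values: -4, -8, -12, 8, 0. Mean = -3.2.
Difference = -11 − (-3.2) = -7.8.

-7.8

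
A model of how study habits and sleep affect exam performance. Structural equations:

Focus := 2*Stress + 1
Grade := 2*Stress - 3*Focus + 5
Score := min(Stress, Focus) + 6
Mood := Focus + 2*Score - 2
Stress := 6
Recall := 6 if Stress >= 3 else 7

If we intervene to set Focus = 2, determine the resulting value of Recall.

do(Focus=2) replaces the equation Focus := 2*Stress + 1 with the constant Focus = 2.
Since Recall is not a descendant of the intervened variable, it is unaffected.
Recall = 6 if Stress >= 3 else 7  [with Stress=6]  = 6

6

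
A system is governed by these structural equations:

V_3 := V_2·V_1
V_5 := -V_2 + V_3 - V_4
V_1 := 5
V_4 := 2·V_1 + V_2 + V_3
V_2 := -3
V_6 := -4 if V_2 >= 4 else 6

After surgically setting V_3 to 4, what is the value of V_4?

The intervention breaks the incoming arrows to V_3: V_3 := V_2·V_1 no longer applies, and V_3 = 4.
V_4 = 2·V_1 + V_2 + V_3  [with V_1=5, V_2=-3, V_3=4]  = 11

11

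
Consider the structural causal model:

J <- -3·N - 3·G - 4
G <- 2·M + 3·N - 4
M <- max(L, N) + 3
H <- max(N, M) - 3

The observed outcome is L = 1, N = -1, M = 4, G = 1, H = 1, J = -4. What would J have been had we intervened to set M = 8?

The intervention breaks the incoming arrows to M: M <- max(L, N) + 3 no longer applies, and M = 8.
G = 2·M + 3·N - 4  [with M=8, N=-1]  = 9
J = -3·N - 3·G - 4  [with N=-1, G=9]  = -28

-28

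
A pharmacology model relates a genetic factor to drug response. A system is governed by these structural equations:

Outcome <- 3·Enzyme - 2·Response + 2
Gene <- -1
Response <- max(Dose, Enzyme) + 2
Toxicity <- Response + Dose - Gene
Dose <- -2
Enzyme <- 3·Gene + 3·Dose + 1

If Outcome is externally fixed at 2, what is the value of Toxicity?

do(Outcome=2) replaces the equation Outcome <- 3·Enzyme - 2·Response + 2 with the constant Outcome = 2.
Since Toxicity is not a descendant of the intervened variable, it is unaffected.
Enzyme = 3·Gene + 3·Dose + 1  [with Gene=-1, Dose=-2]  = -8
Response = max(Dose, Enzyme) + 2  [with Dose=-2, Enzyme=-8]  = 0
Toxicity = Response + Dose - Gene  [with Response=0, Dose=-2, Gene=-1]  = -1

-1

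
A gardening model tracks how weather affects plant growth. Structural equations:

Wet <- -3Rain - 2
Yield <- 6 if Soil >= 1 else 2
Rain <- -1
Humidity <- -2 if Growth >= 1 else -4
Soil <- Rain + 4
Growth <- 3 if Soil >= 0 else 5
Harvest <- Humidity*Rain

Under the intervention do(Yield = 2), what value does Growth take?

do(Yield=2) replaces the equation Yield <- 6 if Soil >= 1 else 2 with the constant Yield = 2.
No directed path runs from Yield to Growth, so Growth keeps its natural value.
Soil = Rain + 4  [with Rain=-1]  = 3
Growth = 3 if Soil >= 0 else 5  [with Soil=3]  = 3

3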